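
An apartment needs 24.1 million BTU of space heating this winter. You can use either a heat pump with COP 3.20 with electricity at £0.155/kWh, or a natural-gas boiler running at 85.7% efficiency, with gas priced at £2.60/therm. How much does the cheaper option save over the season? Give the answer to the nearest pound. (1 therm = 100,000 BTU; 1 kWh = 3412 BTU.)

£389

Heat load = 24.1 × 10⁶ BTU = 24,100,000 BTU
Gas: input = 24,100,000 / 0.857 = 28,121,354 BTU = 281.2 therm → 281.2 × £2.60 = £731.16
Heat pump: 24,100,000 BTU / 3412 = 7,063 kWh heat; / 3.20 = 2,207 kWh in → × £0.155 = £342.13
Difference = |£731.16 − £342.13| = £389.03 ≈ £389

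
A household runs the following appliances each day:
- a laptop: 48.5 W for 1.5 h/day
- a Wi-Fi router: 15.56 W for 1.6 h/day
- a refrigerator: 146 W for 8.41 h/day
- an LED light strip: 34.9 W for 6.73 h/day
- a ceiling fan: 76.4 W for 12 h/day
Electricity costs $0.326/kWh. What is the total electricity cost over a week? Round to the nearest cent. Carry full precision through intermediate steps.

laptop: 48.5 W × 1.5 h × 7 d = 509 Wh = 0.5092 kWh
Wi-Fi router: 15.56 W × 1.6 h × 7 d = 174 Wh = 0.1743 kWh
refrigerator: 146 W × 8.41 h × 7 d = 8,595 Wh = 8.595 kWh
LED light strip: 34.9 W × 6.73 h × 7 d = 1,644 Wh = 1.644 kWh
ceiling fan: 76.4 W × 12 h × 7 d = 6,418 Wh = 6.418 kWh
Total energy = 0.5092 + 0.1743 + 8.595 + 1.644 + 6.418 = 17.34 kWh
Cost = 17.34 kWh × $0.326 = $5.65

$5.65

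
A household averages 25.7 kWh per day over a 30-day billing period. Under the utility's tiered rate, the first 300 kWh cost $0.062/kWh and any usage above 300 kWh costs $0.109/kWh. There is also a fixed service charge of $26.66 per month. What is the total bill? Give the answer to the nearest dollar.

Usage = 25.7 kWh/day × 30 days = 771 kWh
First 300 kWh × $0.062 = $18.60
Remaining 471 kWh × $0.109 = $51.34
Energy charge = $69.94; + service $26.66 = $96.60 ≈ $97

$97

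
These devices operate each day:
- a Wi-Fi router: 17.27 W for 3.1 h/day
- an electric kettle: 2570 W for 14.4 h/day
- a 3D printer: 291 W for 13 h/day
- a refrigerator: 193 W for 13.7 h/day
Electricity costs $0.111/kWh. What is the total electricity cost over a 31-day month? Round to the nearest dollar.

Wi-Fi router: 17.27 W × 3.1 h × 31 d = 1,660 Wh = 1.66 kWh
electric kettle: 2570 W × 14.4 h × 31 d = 1,147,248 Wh = 1,147 kWh
3D printer: 291 W × 13 h × 31 d = 117,273 Wh = 117.3 kWh
refrigerator: 193 W × 13.7 h × 31 d = 81,967 Wh = 81.97 kWh
Total energy = 1.66 + 1,147 + 117.3 + 81.97 = 1,348 kWh
Cost = 1,348 kWh × $0.111 = $149.64 ≈ $150

$150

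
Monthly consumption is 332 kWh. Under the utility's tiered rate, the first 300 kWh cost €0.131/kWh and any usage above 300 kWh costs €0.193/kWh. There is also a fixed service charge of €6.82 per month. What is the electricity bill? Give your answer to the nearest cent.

First 300 kWh × €0.131 = €39.30
Remaining 32 kWh × €0.193 = €6.18
Energy charge = €45.48; + service €6.82 = €52.30

€52.30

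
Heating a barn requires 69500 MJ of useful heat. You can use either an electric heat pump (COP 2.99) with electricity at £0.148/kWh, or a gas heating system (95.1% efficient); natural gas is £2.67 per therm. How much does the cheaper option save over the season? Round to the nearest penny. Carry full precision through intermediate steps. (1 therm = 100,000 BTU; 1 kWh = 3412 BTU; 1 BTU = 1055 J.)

£893.85

Heat load = 69500 MJ = 69,500,000,000 J / 1055 = 65,876,777 BTU
Gas: input = 65,876,777 / 0.951 = 69,271,059 BTU = 692.7 therm → 692.7 × £2.67 = £1,849.54
Heat pump: 65,876,777 BTU / 3412 = 19,310 kWh heat; / 2.99 = 6,457 kWh in → × £0.148 = £955.68
Difference = |£1,849.54 − £955.68| = £893.85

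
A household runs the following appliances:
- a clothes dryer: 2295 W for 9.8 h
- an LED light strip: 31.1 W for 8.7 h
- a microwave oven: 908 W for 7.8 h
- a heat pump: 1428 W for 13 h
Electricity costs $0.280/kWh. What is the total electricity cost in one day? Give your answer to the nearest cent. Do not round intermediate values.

clothes dryer: 2295 W × 9.8 h = 22,491 Wh = 22.49 kWh
LED light strip: 31.1 W × 8.7 h = 271 Wh = 0.2706 kWh
microwave oven: 908 W × 7.8 h = 7,082 Wh = 7.082 kWh
heat pump: 1428 W × 13 h = 18,564 Wh = 18.56 kWh
Total energy = 22.49 + 0.2706 + 7.082 + 18.56 = 48.41 kWh
Cost = 48.41 kWh × $0.280 = $13.55

$13.55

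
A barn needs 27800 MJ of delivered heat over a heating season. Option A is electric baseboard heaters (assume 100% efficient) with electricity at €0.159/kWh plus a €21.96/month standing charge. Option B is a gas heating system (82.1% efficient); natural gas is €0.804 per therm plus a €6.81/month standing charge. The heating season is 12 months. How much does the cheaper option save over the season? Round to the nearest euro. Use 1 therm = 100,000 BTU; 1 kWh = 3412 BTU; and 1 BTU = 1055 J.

€1152

Heat load = 27800 MJ = 27,800,000,000 J / 1055 = 26,350,711 BTU
Gas: input = 26,350,711 / 0.821 = 32,095,872 BTU = 321 therm → 321 × €0.804 = €258.05; + 12 × €6.81 standing = €339.77
Electric: 26,350,711 BTU / 3412 = 7,723 kWh → × €0.159 = €1,227.95; + 12 × €21.96 standing = €1,491.47
Difference = |€339.77 − €1,491.47| = €1,151.70 ≈ €1152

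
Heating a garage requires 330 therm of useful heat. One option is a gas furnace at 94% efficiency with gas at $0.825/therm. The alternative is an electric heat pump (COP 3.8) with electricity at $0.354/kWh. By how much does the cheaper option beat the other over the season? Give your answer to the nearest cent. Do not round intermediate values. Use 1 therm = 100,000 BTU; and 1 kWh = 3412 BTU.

$611.37

Heat load = 330 therm × 100,000 = 33,000,000 BTU
Gas: input = 33,000,000 / 0.94 = 35,106,383 BTU = 351.1 therm → 351.1 × $0.825 = $289.63
Heat pump: 33,000,000 BTU / 3412 = 9,672 kWh heat; / 3.8 = 2,545 kWh in → × $0.354 = $901.00
Difference = |$289.63 − $901.00| = $611.37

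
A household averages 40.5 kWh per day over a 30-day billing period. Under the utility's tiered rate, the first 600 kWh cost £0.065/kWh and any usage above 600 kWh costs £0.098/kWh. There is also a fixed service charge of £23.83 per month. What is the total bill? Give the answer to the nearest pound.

£123

Usage = 40.5 kWh/day × 30 days = 1215 kWh
First 600 kWh × £0.065 = £39.00
Remaining 615 kWh × £0.098 = £60.27
Energy charge = £99.27; + service £23.83 = £123.10 ≈ £123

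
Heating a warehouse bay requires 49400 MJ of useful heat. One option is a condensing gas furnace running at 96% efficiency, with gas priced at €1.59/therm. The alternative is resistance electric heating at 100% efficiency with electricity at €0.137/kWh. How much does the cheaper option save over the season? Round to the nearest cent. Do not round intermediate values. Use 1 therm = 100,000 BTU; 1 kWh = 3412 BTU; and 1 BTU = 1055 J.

€1104.59

Heat load = 49400 MJ = 49,400,000,000 J / 1055 = 46,824,645 BTU
Gas: input = 46,824,645 / 0.96 = 48,775,671 BTU = 487.8 therm → 487.8 × €1.59 = €775.53
Electric: 46,824,645 BTU / 3412 = 13,720 kWh → × €0.137 = €1,880.12
Difference = |€775.53 − €1,880.12| = €1,104.59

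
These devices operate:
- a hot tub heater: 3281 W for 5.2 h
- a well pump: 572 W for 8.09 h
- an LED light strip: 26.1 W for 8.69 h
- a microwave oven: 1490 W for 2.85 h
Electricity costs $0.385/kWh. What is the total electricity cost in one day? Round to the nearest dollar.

$10

hot tub heater: 3281 W × 5.2 h = 17,061 Wh = 17.06 kWh
well pump: 572 W × 8.09 h = 4,627 Wh = 4.627 kWh
LED light strip: 26.1 W × 8.69 h = 227 Wh = 0.2268 kWh
microwave oven: 1490 W × 2.85 h = 4,246 Wh = 4.247 kWh
Total energy = 17.06 + 4.627 + 0.2268 + 4.247 = 26.16 kWh
Cost = 26.16 kWh × $0.385 = $10.07 ≈ $10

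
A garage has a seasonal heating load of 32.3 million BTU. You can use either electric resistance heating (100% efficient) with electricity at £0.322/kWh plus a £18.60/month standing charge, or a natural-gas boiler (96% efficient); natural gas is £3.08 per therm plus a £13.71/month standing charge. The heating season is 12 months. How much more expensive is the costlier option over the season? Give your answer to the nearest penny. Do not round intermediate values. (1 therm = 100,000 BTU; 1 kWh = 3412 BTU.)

£2070.63

Heat load = 32.3 × 10⁶ BTU = 32,300,000 BTU
Gas: input = 32,300,000 / 0.96 = 33,645,833 BTU = 336.5 therm → 336.5 × £3.08 = £1,036.29; + 12 × £13.71 standing = £1,200.81
Electric: 32,300,000 BTU / 3412 = 9,467 kWh → × £0.322 = £3,048.24; + 12 × £18.60 standing = £3,271.44
Difference = |£1,200.81 − £3,271.44| = £2,070.63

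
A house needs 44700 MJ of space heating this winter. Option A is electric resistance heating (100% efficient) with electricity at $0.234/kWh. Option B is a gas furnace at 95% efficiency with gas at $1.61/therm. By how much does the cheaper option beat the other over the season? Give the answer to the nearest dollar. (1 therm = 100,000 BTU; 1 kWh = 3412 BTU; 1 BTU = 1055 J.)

$2188

Heat load = 44700 MJ = 44,700,000,000 J / 1055 = 42,369,668 BTU
Gas: input = 42,369,668 / 0.95 = 44,599,651 BTU = 446 therm → 446 × $1.61 = $718.05
Electric: 42,369,668 BTU / 3412 = 12,420 kWh → × $0.234 = $2,905.77
Difference = |$718.05 − $2,905.77| = $2,187.72 ≈ $2188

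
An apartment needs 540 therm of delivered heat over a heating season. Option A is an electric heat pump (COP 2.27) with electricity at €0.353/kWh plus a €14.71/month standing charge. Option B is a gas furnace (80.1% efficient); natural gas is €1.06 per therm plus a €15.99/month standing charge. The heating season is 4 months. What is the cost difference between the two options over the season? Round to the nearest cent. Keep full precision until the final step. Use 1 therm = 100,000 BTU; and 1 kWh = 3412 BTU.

Heat load = 540 therm × 100,000 = 54,000,000 BTU
Gas: input = 54,000,000 / 0.801 = 67,415,730 BTU = 674.2 therm → 674.2 × €1.06 = €714.61; + 4 × €15.99 standing = €778.57
Heat pump: 54,000,000 BTU / 3412 = 15,830 kWh heat; / 2.27 = 6,972 kWh in → × €0.353 = €2,461.12; + 4 × €14.71 standing = €2,519.96
Difference = |€778.57 − €2,519.96| = €1,741.40

€1741.40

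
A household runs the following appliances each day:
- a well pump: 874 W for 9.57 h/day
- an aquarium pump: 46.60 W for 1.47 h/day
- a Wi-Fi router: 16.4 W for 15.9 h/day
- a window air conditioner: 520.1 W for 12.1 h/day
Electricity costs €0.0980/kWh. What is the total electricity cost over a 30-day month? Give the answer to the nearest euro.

€44

well pump: 874 W × 9.57 h × 30 d = 250,925 Wh = 250.9 kWh
aquarium pump: 46.60 W × 1.47 h × 30 d = 2,055 Wh = 2.055 kWh
Wi-Fi router: 16.4 W × 15.9 h × 30 d = 7,823 Wh = 7.823 kWh
window air conditioner: 520.1 W × 12.1 h × 30 d = 188,796 Wh = 188.8 kWh
Total energy = 250.9 + 2.055 + 7.823 + 188.8 = 449.6 kWh
Cost = 449.6 kWh × €0.0980 = €44.06 ≈ €44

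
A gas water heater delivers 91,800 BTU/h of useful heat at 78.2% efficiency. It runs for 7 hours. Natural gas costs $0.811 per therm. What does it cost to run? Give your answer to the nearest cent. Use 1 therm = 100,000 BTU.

$6.66

Heat delivered = 91,800 BTU/h × 7 h = 642,600 BTU
Gas input = 642,600 / 0.782 = 821,739 BTU
= 821,739 / 100,000 = 8.217 therm
Cost = 8.217 × $0.811/therm = $6.66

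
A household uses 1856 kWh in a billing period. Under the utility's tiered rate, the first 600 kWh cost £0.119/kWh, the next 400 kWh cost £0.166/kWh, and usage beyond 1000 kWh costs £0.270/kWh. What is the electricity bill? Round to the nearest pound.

First 600 kWh × £0.119 = £71.40
Next 400 kWh × £0.166 = £66.40
Remaining 856 kWh × £0.270 = £231.12
Total = £368.92 ≈ £369

£369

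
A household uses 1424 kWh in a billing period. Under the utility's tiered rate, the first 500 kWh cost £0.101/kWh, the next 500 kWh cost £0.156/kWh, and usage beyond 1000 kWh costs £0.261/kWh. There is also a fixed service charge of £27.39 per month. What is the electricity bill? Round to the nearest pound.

£267

First 500 kWh × £0.101 = £50.50
Next 500 kWh × £0.156 = £78.00
Remaining 424 kWh × £0.261 = £110.66
Energy charge = £239.16; + service £27.39 = £266.55 ≈ £267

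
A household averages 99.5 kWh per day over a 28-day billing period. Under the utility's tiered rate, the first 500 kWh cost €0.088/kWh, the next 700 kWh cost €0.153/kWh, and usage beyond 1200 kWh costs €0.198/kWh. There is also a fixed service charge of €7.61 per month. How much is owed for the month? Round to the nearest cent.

€472.74

Usage = 99.5 kWh/day × 28 days = 2786 kWh
First 500 kWh × €0.088 = €44.00
Next 700 kWh × €0.153 = €107.10
Remaining 1586 kWh × €0.198 = €314.03
Energy charge = €465.13; + service €7.61 = €472.74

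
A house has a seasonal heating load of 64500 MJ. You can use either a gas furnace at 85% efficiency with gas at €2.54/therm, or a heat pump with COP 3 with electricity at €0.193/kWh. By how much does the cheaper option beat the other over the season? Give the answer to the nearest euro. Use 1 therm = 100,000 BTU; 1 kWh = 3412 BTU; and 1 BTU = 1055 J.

€674

Heat load = 64500 MJ = 64,500,000,000 J / 1055 = 61,137,441 BTU
Gas: input = 61,137,441 / 0.850 = 71,926,401 BTU = 719.3 therm → 719.3 × €2.54 = €1,826.93
Heat pump: 61,137,441 BTU / 3412 = 17,920 kWh heat; / 3 = 5,973 kWh in → × €0.193 = €1,152.75
Difference = |€1,826.93 − €1,152.75| = €674.18 ≈ €674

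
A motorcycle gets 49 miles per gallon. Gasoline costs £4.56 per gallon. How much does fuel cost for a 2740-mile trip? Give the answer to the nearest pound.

£255

Fuel = 2740 mi / 49 mpg = 55.92 gal
Cost = 55.92 gal × £4.56/gal = £254.99 ≈ £255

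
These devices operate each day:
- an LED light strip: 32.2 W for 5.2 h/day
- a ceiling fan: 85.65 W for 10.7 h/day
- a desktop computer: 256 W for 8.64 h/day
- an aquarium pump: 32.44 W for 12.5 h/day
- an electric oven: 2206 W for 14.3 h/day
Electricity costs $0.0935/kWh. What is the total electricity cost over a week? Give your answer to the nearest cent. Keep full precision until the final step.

$23.07

LED light strip: 32.2 W × 5.2 h × 7 d = 1,172 Wh = 1.172 kWh
ceiling fan: 85.65 W × 10.7 h × 7 d = 6,415 Wh = 6.415 kWh
desktop computer: 256 W × 8.64 h × 7 d = 15,483 Wh = 15.48 kWh
aquarium pump: 32.44 W × 12.5 h × 7 d = 2,838 Wh = 2.838 kWh
electric oven: 2206 W × 14.3 h × 7 d = 220,821 Wh = 220.8 kWh
Total energy = 1.172 + 6.415 + 15.48 + 2.838 + 220.8 = 246.7 kWh
Cost = 246.7 kWh × $0.0935 = $23.07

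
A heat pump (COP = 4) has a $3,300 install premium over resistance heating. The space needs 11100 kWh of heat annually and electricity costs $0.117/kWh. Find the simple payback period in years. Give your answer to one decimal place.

3.4 years

Resistance: 11100 kWh × $0.117 = $1,298.70/yr
Heat pump: 11100 / 4 = 2775 kWh in → × $0.117 = $324.68/yr
Annual savings = $974.03
Payback = $3,300 / $974.03 = 3.39 years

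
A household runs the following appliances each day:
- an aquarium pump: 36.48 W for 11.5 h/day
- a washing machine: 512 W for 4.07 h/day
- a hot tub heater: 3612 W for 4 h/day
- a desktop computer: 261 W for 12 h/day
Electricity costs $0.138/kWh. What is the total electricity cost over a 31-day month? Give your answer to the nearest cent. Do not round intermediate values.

$85.92

aquarium pump: 36.48 W × 11.5 h × 31 d = 13,005 Wh = 13.01 kWh
washing machine: 512 W × 4.07 h × 31 d = 64,599 Wh = 64.6 kWh
hot tub heater: 3612 W × 4 h × 31 d = 447,888 Wh = 447.9 kWh
desktop computer: 261 W × 12 h × 31 d = 97,092 Wh = 97.09 kWh
Total energy = 13.01 + 64.6 + 447.9 + 97.09 = 622.6 kWh
Cost = 622.6 kWh × $0.138 = $85.92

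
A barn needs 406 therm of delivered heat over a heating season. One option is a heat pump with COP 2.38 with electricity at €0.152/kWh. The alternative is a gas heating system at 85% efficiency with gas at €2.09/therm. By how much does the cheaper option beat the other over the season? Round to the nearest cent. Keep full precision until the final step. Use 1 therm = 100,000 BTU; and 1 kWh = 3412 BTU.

€238.33

Heat load = 406 therm × 100,000 = 40,600,000 BTU
Gas: input = 40,600,000 / 0.85 = 47,764,706 BTU = 477.6 therm → 477.6 × €2.09 = €998.28
Heat pump: 40,600,000 BTU / 3412 = 11,900 kWh heat; / 2.38 = 5,000 kWh in → × €0.152 = €759.95
Difference = |€998.28 − €759.95| = €238.33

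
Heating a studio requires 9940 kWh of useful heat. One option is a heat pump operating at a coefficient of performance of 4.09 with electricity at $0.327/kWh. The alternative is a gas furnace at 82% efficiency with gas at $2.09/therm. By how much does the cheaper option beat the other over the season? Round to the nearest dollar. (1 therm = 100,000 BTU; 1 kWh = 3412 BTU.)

$70

Heat load = 9940 kWh × 3412 = 33,915,280 BTU
Gas: input = 33,915,280 / 0.82 = 41,360,098 BTU = 413.6 therm → 413.6 × $2.09 = $864.43
Heat pump: 33,915,280 BTU / 3412 = 9,940 kWh heat; / 4.09 = 2,430 kWh in → × $0.327 = $794.71
Difference = |$864.43 − $794.71| = $69.71 ≈ $70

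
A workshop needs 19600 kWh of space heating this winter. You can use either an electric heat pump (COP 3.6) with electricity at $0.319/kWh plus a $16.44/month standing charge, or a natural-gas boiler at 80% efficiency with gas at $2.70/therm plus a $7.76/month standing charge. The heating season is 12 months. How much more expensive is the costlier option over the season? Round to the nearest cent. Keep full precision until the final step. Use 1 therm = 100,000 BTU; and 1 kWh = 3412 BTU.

Heat load = 19600 kWh × 3412 = 66,875,200 BTU
Gas: input = 66,875,200 / 0.80 = 83,594,000 BTU = 835.9 therm → 835.9 × $2.70 = $2,257.04; + 12 × $7.76 standing = $2,350.16
Heat pump: 66,875,200 BTU / 3412 = 19,600 kWh heat; / 3.6 = 5,444 kWh in → × $0.319 = $1,736.78; + 12 × $16.44 standing = $1,934.06
Difference = |$2,350.16 − $1,934.06| = $416.10

$416.10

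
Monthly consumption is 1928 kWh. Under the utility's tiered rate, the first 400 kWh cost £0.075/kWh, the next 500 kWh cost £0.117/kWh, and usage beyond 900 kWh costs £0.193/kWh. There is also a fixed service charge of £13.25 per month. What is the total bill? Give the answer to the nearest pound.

£300

First 400 kWh × £0.075 = £30.00
Next 500 kWh × £0.117 = £58.50
Remaining 1028 kWh × £0.193 = £198.40
Energy charge = £286.90; + service £13.25 = £300.15 ≈ £300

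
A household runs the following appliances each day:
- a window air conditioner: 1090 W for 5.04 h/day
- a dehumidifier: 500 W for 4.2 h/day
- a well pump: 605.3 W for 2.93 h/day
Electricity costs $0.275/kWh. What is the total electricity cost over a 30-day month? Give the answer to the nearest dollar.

window air conditioner: 1090 W × 5.04 h × 30 d = 164,808 Wh = 164.8 kWh
dehumidifier: 500 W × 4.2 h × 30 d = 63,000 Wh = 63 kWh
well pump: 605.3 W × 2.93 h × 30 d = 53,206 Wh = 53.21 kWh
Total energy = 164.8 + 63 + 53.21 = 281 kWh
Cost = 281 kWh × $0.275 = $77.28 ≈ $77

$77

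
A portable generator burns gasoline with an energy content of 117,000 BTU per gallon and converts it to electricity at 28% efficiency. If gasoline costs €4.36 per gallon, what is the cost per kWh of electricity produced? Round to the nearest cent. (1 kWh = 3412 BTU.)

Electrical output per gallon = 117,000 BTU × 0.28 / 3412 BTU/kWh = 9.601 kWh
Cost per kWh = €4.36 / 9.601 kWh = €0.454

€0.45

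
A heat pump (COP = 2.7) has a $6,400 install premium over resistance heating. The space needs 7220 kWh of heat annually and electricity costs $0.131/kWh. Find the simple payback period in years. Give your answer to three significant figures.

Resistance: 7220 kWh × $0.131 = $945.82/yr
Heat pump: 7220 / 2.7 = 2674 kWh in → × $0.131 = $350.30/yr
Annual savings = $595.52
Payback = $6,400 / $595.52 = 10.7 years

10.7 years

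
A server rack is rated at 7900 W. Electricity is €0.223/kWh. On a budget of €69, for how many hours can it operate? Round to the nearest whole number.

Energy budget = €69 / €0.223 per kWh = 309.4 kWh = 309,417 Wh
Runtime = 309,417 Wh / 7900 W = 39.17 h

39 h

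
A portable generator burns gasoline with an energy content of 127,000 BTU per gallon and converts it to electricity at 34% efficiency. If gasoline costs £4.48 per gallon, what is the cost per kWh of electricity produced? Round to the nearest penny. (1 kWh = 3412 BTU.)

£0.35

Electrical output per gallon = 127,000 BTU × 0.34 / 3412 BTU/kWh = 12.66 kWh
Cost per kWh = £4.48 / 12.66 kWh = £0.354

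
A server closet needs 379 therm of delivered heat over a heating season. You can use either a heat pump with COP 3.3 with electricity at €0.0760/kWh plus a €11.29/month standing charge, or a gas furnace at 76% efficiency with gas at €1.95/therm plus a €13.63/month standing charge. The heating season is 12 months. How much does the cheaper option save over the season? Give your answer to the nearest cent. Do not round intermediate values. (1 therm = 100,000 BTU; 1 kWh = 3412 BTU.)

Heat load = 379 therm × 100,000 = 37,900,000 BTU
Gas: input = 37,900,000 / 0.76 = 49,868,421 BTU = 498.7 therm → 498.7 × €1.95 = €972.43; + 12 × €13.63 standing = €1,135.99
Heat pump: 37,900,000 BTU / 3412 = 11,110 kWh heat; / 3.3 = 3,366 kWh in → × €0.0760 = €255.82; + 12 × €11.29 standing = €391.30
Difference = |€1,135.99 − €391.30| = €744.70

€744.70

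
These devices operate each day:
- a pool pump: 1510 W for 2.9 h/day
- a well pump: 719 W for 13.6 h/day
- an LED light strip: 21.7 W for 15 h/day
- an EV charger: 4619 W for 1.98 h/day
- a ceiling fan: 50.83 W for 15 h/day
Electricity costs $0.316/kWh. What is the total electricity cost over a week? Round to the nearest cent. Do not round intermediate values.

pool pump: 1510 W × 2.9 h × 7 d = 30,653 Wh = 30.65 kWh
well pump: 719 W × 13.6 h × 7 d = 68,449 Wh = 68.45 kWh
LED light strip: 21.7 W × 15 h × 7 d = 2,278 Wh = 2.279 kWh
EV charger: 4619 W × 1.98 h × 7 d = 64,019 Wh = 64.02 kWh
ceiling fan: 50.83 W × 15 h × 7 d = 5,337 Wh = 5.337 kWh
Total energy = 30.65 + 68.45 + 2.279 + 64.02 + 5.337 = 170.7 kWh
Cost = 170.7 kWh × $0.316 = $53.95

$53.95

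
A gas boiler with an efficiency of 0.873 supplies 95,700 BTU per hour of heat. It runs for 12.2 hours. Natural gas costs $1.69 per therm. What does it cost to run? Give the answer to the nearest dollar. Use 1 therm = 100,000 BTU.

$23

Heat delivered = 95,700 BTU/h × 12.2 h = 1,167,540 BTU
Gas input = 1,167,540 / 0.873 = 1,337,388 BTU
= 1,337,388 / 100,000 = 13.37 therm
Cost = 13.37 × $1.69/therm = $22.60 ≈ $23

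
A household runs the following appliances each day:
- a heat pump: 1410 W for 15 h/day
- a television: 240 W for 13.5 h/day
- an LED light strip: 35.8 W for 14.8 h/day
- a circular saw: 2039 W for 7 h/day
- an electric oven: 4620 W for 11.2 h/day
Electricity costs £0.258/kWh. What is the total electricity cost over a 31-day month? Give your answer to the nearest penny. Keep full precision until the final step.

£727.31

heat pump: 1410 W × 15 h × 31 d = 655,650 Wh = 655.6 kWh
television: 240 W × 13.5 h × 31 d = 100,440 Wh = 100.4 kWh
LED light strip: 35.8 W × 14.8 h × 31 d = 16,425 Wh = 16.43 kWh
circular saw: 2039 W × 7 h × 31 d = 442,463 Wh = 442.5 kWh
electric oven: 4620 W × 11.2 h × 31 d = 1,604,064 Wh = 1,604 kWh
Total energy = 655.6 + 100.4 + 16.43 + 442.5 + 1,604 = 2,819 kWh
Cost = 2,819 kWh × £0.258 = £727.31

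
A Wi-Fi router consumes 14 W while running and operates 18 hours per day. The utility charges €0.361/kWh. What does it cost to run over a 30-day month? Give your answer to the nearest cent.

Energy = 14 W × 18 h/day × 30 days = 7,560 Wh = 7.56 kWh
Cost = 7.56 kWh × €0.361/kWh = €2.73

€2.73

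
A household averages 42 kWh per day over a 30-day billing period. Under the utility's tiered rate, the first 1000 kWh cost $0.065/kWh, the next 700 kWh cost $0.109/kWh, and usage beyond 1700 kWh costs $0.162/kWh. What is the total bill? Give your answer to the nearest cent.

Usage = 42 kWh/day × 30 days = 1260 kWh
First 1000 kWh × $0.065 = $65.00
Next 260 kWh × $0.109 = $28.34
Remaining tier: 0 kWh (not reached)
Total = $93.34

$93.34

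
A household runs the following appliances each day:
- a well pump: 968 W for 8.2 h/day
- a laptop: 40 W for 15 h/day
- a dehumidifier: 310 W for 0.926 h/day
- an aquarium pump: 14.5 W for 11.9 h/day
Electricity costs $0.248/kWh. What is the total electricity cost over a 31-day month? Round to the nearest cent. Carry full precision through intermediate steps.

well pump: 968 W × 8.2 h × 31 d = 246,066 Wh = 246.1 kWh
laptop: 40 W × 15 h × 31 d = 18,600 Wh = 18.6 kWh
dehumidifier: 310 W × 0.926 h × 31 d = 8,899 Wh = 8.899 kWh
aquarium pump: 14.5 W × 11.9 h × 31 d = 5,349 Wh = 5.349 kWh
Total energy = 246.1 + 18.6 + 8.899 + 5.349 = 278.9 kWh
Cost = 278.9 kWh × $0.248 = $69.17

$69.17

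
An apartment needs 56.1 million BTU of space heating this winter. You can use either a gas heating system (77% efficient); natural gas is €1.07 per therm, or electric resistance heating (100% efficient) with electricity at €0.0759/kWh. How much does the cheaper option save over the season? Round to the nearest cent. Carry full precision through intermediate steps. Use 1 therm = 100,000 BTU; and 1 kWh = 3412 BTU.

€468.37

Heat load = 56.1 × 10⁶ BTU = 56,100,000 BTU
Gas: input = 56,100,000 / 0.77 = 72,857,143 BTU = 728.6 therm → 728.6 × €1.07 = €779.57
Electric: 56,100,000 BTU / 3412 = 16,440 kWh → × €0.0759 = €1,247.95
Difference = |€779.57 − €1,247.95| = €468.37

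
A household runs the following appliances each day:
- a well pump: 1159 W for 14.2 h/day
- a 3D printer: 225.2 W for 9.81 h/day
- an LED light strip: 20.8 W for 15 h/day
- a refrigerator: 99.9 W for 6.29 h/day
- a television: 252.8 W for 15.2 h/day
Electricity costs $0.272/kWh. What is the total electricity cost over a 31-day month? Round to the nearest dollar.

well pump: 1159 W × 14.2 h × 31 d = 510,192 Wh = 510.2 kWh
3D printer: 225.2 W × 9.81 h × 31 d = 68,486 Wh = 68.49 kWh
LED light strip: 20.8 W × 15 h × 31 d = 9,672 Wh = 9.672 kWh
refrigerator: 99.9 W × 6.29 h × 31 d = 19,480 Wh = 19.48 kWh
television: 252.8 W × 15.2 h × 31 d = 119,119 Wh = 119.1 kWh
Total energy = 510.2 + 68.49 + 9.672 + 19.48 + 119.1 = 726.9 kWh
Cost = 726.9 kWh × $0.272 = $197.73 ≈ $198

$198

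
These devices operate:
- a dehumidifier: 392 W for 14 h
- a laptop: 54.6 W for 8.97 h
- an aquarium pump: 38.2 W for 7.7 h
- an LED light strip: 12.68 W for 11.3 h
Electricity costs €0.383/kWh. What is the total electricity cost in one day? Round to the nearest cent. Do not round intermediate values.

€2.46

dehumidifier: 392 W × 14 h = 5,488 Wh = 5.488 kWh
laptop: 54.6 W × 8.97 h = 490 Wh = 0.4898 kWh
aquarium pump: 38.2 W × 7.7 h = 294 Wh = 0.2941 kWh
LED light strip: 12.68 W × 11.3 h = 143 Wh = 0.1433 kWh
Total energy = 5.488 + 0.4898 + 0.2941 + 0.1433 = 6.415 kWh
Cost = 6.415 kWh × €0.383 = €2.46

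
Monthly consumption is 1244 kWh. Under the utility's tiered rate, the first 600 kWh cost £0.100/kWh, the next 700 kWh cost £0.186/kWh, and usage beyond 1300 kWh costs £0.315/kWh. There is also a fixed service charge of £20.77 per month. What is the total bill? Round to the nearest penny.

First 600 kWh × £0.100 = £60.00
Next 644 kWh × £0.186 = £119.78
Remaining tier: 0 kWh (not reached)
Energy charge = £179.78; + service £20.77 = £200.55

£200.55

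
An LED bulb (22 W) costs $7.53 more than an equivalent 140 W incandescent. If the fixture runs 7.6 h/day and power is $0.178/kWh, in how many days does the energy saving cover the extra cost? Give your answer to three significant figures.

47.2 days

Power saved = 140 − 22 = 118 W
Daily energy saved = 118 W × 7.6 h = 896.8 Wh = 0.8968 kWh
Daily savings = 0.8968 × $0.178 = $0.1596
Payback = $7.53 / $0.1596 per day = 47.17 days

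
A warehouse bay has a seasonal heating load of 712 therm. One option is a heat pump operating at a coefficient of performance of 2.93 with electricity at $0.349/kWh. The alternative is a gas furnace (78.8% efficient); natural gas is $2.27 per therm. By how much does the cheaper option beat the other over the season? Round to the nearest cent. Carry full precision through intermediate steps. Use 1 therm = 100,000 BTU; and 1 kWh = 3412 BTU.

$434.52

Heat load = 712 therm × 100,000 = 71,200,000 BTU
Gas: input = 71,200,000 / 0.788 = 90,355,330 BTU = 903.6 therm → 903.6 × $2.27 = $2,051.07
Heat pump: 71,200,000 BTU / 3412 = 20,870 kWh heat; / 2.93 = 7,122 kWh in → × $0.349 = $2,485.59
Difference = |$2,051.07 − $2,485.59| = $434.52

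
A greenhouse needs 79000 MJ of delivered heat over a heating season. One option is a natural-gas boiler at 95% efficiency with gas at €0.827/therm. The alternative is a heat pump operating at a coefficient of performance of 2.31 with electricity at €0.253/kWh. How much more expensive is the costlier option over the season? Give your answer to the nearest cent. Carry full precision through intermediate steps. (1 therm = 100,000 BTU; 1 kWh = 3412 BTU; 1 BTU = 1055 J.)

Heat load = 79000 MJ = 79,000,000,000 J / 1055 = 74,881,517 BTU
Gas: input = 74,881,517 / 0.95 = 78,822,649 BTU = 788.2 therm → 788.2 × €0.827 = €651.86
Heat pump: 74,881,517 BTU / 3412 = 21,950 kWh heat; / 2.31 = 9,501 kWh in → × €0.253 = €2,403.67
Difference = |€651.86 − €2,403.67| = €1,751.80

€1751.80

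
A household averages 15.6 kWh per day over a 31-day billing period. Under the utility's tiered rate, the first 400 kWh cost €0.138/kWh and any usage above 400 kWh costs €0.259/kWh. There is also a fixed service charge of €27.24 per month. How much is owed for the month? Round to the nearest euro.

€104

Usage = 15.6 kWh/day × 31 days = 483.6 kWh
First 400 kWh × €0.138 = €55.20
Remaining 83.6 kWh × €0.259 = €21.65
Energy charge = €76.85; + service €27.24 = €104.09 ≈ €104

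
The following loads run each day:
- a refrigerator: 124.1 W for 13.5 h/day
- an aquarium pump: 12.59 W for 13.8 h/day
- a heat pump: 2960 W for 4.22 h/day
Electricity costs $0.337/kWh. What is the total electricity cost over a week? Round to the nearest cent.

$33.83

refrigerator: 124.1 W × 13.5 h × 7 d = 11,727 Wh = 11.73 kWh
aquarium pump: 12.59 W × 13.8 h × 7 d = 1,216 Wh = 1.216 kWh
heat pump: 2960 W × 4.22 h × 7 d = 87,438 Wh = 87.44 kWh
Total energy = 11.73 + 1.216 + 87.44 = 100.4 kWh
Cost = 100.4 kWh × $0.337 = $33.83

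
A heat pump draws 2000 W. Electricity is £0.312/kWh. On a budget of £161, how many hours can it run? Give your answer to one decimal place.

Energy budget = £161 / £0.312 per kWh = 516 kWh = 516,026 Wh
Runtime = 516,026 Wh / 2000 W = 258 h

258.0 h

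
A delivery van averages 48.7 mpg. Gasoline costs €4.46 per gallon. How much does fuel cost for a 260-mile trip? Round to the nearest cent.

Fuel = 260 mi / 48.7 mpg = 5.339 gal
Cost = 5.339 gal × €4.46/gal = €23.81

€23.81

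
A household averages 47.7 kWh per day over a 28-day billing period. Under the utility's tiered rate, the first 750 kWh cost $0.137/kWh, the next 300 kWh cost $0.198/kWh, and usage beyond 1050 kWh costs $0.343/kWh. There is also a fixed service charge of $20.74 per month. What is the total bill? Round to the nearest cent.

$280.85

Usage = 47.7 kWh/day × 28 days = 1335.6 kWh
First 750 kWh × $0.137 = $102.75
Next 300 kWh × $0.198 = $59.40
Remaining 285.6 kWh × $0.343 = $97.96
Energy charge = $260.11; + service $20.74 = $280.85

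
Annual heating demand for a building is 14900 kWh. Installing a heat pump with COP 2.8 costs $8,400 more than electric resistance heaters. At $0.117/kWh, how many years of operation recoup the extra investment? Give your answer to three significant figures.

7.50 years

Resistance: 14900 kWh × $0.117 = $1,743.30/yr
Heat pump: 14900 / 2.8 = 5321 kWh in → × $0.117 = $622.61/yr
Annual savings = $1,120.69
Payback = $8,400 / $1,120.69 = 7.5 years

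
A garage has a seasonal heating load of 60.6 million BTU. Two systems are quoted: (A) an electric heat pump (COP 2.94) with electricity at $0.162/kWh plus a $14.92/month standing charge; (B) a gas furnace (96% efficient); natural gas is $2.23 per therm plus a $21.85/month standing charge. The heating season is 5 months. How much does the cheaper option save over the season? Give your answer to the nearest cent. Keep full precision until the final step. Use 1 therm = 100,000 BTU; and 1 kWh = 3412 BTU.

Heat load = 60.6 × 10⁶ BTU = 60,600,000 BTU
Gas: input = 60,600,000 / 0.96 = 63,125,000 BTU = 631.2 therm → 631.2 × $2.23 = $1,407.69; + 5 × $21.85 standing = $1,516.94
Heat pump: 60,600,000 BTU / 3412 = 17,760 kWh heat; / 2.94 = 6,041 kWh in → × $0.162 = $978.66; + 5 × $14.92 standing = $1,053.26
Difference = |$1,516.94 − $1,053.26| = $463.68

$463.68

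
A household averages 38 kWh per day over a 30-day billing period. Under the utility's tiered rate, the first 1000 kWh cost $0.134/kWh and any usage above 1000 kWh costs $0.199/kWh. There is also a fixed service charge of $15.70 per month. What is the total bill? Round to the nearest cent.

Usage = 38 kWh/day × 30 days = 1140 kWh
First 1000 kWh × $0.134 = $134.00
Remaining 140 kWh × $0.199 = $27.86
Energy charge = $161.86; + service $15.70 = $177.56

$177.56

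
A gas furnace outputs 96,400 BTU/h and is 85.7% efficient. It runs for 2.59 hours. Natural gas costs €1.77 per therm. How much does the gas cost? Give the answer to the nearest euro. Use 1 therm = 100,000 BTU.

Heat delivered = 96,400 BTU/h × 2.59 h = 249,676 BTU
Gas input = 249,676 / 0.857 = 291,337 BTU
= 291,337 / 100,000 = 2.913 therm
Cost = 2.913 × €1.77/therm = €5.16 ≈ €5

€5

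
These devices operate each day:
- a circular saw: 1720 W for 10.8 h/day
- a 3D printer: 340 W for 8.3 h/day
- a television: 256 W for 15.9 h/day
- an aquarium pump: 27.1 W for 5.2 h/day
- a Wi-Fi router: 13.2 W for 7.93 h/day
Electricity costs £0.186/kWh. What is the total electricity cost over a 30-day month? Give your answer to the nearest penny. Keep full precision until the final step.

£143.48

circular saw: 1720 W × 10.8 h × 30 d = 557,280 Wh = 557.3 kWh
3D printer: 340 W × 8.3 h × 30 d = 84,660 Wh = 84.66 kWh
television: 256 W × 15.9 h × 30 d = 122,112 Wh = 122.1 kWh
aquarium pump: 27.1 W × 5.2 h × 30 d = 4,228 Wh = 4.228 kWh
Wi-Fi router: 13.2 W × 7.93 h × 30 d = 3,140 Wh = 3.14 kWh
Total energy = 557.3 + 84.66 + 122.1 + 4.228 + 3.14 = 771.4 kWh
Cost = 771.4 kWh × £0.186 = £143.48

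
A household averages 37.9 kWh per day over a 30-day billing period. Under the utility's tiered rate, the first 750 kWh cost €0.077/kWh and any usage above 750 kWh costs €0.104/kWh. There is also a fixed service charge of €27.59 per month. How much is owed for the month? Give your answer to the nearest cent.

Usage = 37.9 kWh/day × 30 days = 1137 kWh
First 750 kWh × €0.077 = €57.75
Remaining 387 kWh × €0.104 = €40.25
Energy charge = €98.00; + service €27.59 = €125.59

€125.59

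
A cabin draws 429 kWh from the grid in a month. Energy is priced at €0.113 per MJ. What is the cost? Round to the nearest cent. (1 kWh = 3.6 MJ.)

€174.52

429 kWh × (3.6 MJ/kWh) = 1,544 MJ
Cost = 1,544 MJ × €0.113/MJ = €174.52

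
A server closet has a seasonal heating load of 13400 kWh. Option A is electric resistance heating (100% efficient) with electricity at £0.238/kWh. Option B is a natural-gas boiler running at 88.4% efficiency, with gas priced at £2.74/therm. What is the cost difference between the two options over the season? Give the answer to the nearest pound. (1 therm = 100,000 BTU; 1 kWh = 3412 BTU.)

Heat load = 13400 kWh × 3412 = 45,720,800 BTU
Gas: input = 45,720,800 / 0.884 = 51,720,362 BTU = 517.2 therm → 517.2 × £2.74 = £1,417.14
Electric: 45,720,800 BTU / 3412 = 13,400 kWh → × £0.238 = £3,189.20
Difference = |£1,417.14 − £3,189.20| = £1,772.06 ≈ £1772

£1772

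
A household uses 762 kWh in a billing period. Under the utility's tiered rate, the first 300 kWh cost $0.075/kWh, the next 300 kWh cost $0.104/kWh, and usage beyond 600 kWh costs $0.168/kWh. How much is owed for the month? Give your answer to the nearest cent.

First 300 kWh × $0.075 = $22.50
Next 300 kWh × $0.104 = $31.20
Remaining 162 kWh × $0.168 = $27.22
Total = $80.92

$80.92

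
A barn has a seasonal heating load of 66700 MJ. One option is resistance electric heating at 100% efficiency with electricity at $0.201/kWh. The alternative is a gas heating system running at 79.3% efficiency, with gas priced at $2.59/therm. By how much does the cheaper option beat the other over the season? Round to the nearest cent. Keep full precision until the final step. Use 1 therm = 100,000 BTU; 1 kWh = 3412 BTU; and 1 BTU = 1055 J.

$1659.53

Heat load = 66700 MJ = 66,700,000,000 J / 1055 = 63,222,749 BTU
Gas: input = 63,222,749 / 0.793 = 79,726,039 BTU = 797.3 therm → 797.3 × $2.59 = $2,064.90
Electric: 63,222,749 BTU / 3412 = 18,530 kWh → × $0.201 = $3,724.44
Difference = |$2,064.90 − $3,724.44| = $1,659.53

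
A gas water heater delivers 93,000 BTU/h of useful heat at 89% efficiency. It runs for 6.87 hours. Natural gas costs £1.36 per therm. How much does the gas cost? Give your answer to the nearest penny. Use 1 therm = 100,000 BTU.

Heat delivered = 93,000 BTU/h × 6.87 h = 638,910 BTU
Gas input = 638,910 / 0.890 = 717,876 BTU
= 717,876 / 100,000 = 7.179 therm
Cost = 7.179 × £1.36/therm = £9.76

£9.76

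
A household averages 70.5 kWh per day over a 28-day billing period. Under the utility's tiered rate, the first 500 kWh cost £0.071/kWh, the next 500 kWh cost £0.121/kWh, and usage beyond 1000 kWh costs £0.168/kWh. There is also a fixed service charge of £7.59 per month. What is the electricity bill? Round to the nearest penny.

Usage = 70.5 kWh/day × 28 days = 1974 kWh
First 500 kWh × £0.071 = £35.50
Next 500 kWh × £0.121 = £60.50
Remaining 974 kWh × £0.168 = £163.63
Energy charge = £259.63; + service £7.59 = £267.22

£267.22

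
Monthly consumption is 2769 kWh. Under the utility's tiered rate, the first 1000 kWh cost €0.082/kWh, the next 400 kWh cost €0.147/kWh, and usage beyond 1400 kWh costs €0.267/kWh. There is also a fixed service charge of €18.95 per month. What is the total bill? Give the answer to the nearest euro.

First 1000 kWh × €0.082 = €82.00
Next 400 kWh × €0.147 = €58.80
Remaining 1369 kWh × €0.267 = €365.52
Energy charge = €506.32; + service €18.95 = €525.27 ≈ €525

€525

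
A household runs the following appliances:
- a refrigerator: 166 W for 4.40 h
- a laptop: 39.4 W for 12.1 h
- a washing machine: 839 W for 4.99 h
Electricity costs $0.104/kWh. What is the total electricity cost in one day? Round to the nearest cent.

refrigerator: 166 W × 4.40 h = 730 Wh = 0.7304 kWh
laptop: 39.4 W × 12.1 h = 477 Wh = 0.4767 kWh
washing machine: 839 W × 4.99 h = 4,187 Wh = 4.187 kWh
Total energy = 0.7304 + 0.4767 + 4.187 = 5.394 kWh
Cost = 5.394 kWh × $0.104 = $0.56

$0.56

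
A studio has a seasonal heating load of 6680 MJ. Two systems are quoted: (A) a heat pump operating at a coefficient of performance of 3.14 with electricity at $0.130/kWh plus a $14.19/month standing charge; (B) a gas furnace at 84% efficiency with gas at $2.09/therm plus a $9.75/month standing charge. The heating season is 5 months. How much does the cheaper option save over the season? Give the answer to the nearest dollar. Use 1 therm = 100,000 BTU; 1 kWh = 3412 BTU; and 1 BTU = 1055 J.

$59

Heat load = 6680 MJ = 6,680,000,000 J / 1055 = 6,331,754 BTU
Gas: input = 6,331,754 / 0.84 = 7,537,802 BTU = 75.38 therm → 75.38 × $2.09 = $157.54; + 5 × $9.75 standing = $206.29
Heat pump: 6,331,754 BTU / 3412 = 1,856 kWh heat; / 3.14 = 591 kWh in → × $0.130 = $76.83; + 5 × $14.19 standing = $147.78
Difference = |$206.29 − $147.78| = $58.51 ≈ $59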